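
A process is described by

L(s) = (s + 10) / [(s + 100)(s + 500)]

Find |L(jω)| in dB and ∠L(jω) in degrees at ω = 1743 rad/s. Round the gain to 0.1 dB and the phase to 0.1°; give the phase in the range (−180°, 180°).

-65.2 dB, -71.0°

At s = jω = j1743:
zero (s+10): 10 + j1743 → |·| = √(10²+1743²) = √3038149 ≈ 1743, ∠ = arctan(1743/10) ≈ 89.67°
pole (s+100): 100 + j1743 → |·| = √(100²+1743²) = √3048049 ≈ 1745.9, ∠ = arctan(1743/100) ≈ 86.72°
pole (s+500): 500 + j1743 → |·| = √(500²+1743²) = √3288049 ≈ 1813.3, ∠ = arctan(1743/500) ≈ 73.99°
|L| = 1 · 1743 / 3.1658e+06 ≈ 0.00055057
Gain = 20 log₁₀(0.00055057) ≈ -65.18 dB
∠L = 89.67° − 160.71° = -71.04°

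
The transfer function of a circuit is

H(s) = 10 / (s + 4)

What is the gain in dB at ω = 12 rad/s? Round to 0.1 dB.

Substitute s = j12:
Numerator: 10 = 10 + j0
Denominator: (j12) + 4 = 4 + j12
|N| = √(10² + 0²) ≈ 10, ∠N ≈ 0.00°
|D| = √(4² + 12²) ≈ 12.649, ∠D ≈ 71.57°
|H| = 10 / 12.649 ≈ 0.79058
Gain = 20 log₁₀(0.79058) ≈ -2.04 dB

-2.0 dB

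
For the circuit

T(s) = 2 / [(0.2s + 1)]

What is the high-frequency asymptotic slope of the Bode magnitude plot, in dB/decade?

-20 dB/decade

Each pole contributes −20 dB/decade at high frequency; each zero contributes +20 dB/decade.
Net: 0 zero(s) − 1 pole(s) → -20 dB/decade.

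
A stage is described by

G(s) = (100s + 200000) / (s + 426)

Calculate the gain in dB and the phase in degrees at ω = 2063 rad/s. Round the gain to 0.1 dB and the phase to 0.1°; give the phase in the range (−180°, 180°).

Substitute s = j2063:
Numerator: 100(j2063) + 200000 = 200000 + j206300
Denominator: (j2063) + 426 = 426 + j2063
|N| = √(200000² + 206300²) ≈ 2.8733e+05, ∠N ≈ 45.89°
|D| = √(426² + 2063²) ≈ 2106.5, ∠D ≈ 78.33°
|G| = 2.8733e+05 / 2106.5 ≈ 136.4
Gain = 20 log₁₀(136.4) ≈ 42.70 dB
∠G = 45.89° − 78.33° = -32.44°

42.7 dB, -32.4°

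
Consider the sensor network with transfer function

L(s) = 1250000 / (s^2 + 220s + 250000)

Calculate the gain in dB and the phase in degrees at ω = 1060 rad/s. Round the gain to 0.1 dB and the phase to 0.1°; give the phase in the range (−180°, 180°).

2.8 dB, -165.1°

At s = jω = j1060:
quadratic: (j1060)² + 220·j1060 + 250000 = -873600 + j233200 → |·| ≈ 9.0419e+05, ∠ ≈ 165.05°
|L| = 1250000 / 9.0419e+05 ≈ 1.3825
Gain = 20 log₁₀(1.3825) ≈ 2.81 dB
∠L = 0.00° − 165.05° = -165.05°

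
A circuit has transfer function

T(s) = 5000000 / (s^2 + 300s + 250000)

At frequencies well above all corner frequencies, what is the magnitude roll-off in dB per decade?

-40 dB/decade

Each pole contributes −20 dB/decade at high frequency; each zero contributes +20 dB/decade.
Net: 0 zero(s) − 2 pole(s) → -40 dB/decade.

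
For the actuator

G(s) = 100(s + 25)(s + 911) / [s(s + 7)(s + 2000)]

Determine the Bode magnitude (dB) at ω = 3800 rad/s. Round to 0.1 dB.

-32.4 dB

At s = jω = j3800:
zero (s+25): 25 + j3800 → |·| = √(25²+3800²) = √14440625 ≈ 3800.1, ∠ = arctan(3800/25) ≈ 89.62°
zero (s+911): 911 + j3800 → |·| = √(911²+3800²) = √15269921 ≈ 3907.7, ∠ = arctan(3800/911) ≈ 76.52°
pole (s+7): 7 + j3800 → |·| = √(7²+3800²) = √14440049 ≈ 3800, ∠ = arctan(3800/7) ≈ 89.89°
pole (s+2000): 2000 + j3800 → |·| = √(2000²+3800²) = √18440000 ≈ 4294.2, ∠ = arctan(3800/2000) ≈ 62.24°
pole at origin: |s| = 3800, ∠ = 90.00° (in denominator)
|G| = 100 · 1.485e+07 / 6.2008e+10 ≈ 0.023949
Gain = 20 log₁₀(0.023949) ≈ -32.41 dB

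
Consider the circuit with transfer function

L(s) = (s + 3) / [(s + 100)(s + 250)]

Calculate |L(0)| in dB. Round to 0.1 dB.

L(0) = 1·3 / (100·250) ≈ 0.00012
20 log₁₀(0.00012) ≈ -78.42 dB

-78.4 dB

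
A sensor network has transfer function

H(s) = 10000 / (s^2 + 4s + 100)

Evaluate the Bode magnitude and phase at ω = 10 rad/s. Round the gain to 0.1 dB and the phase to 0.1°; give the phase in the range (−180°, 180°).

48.0 dB, -90.0°

At s = jω = j10:
quadratic: (j10)² + 4·j10 + 100 = 0 + j40 → |·| ≈ 40, ∠ ≈ 90.00°
|H| = 10000 / 40 ≈ 250
Gain = 20 log₁₀(250) ≈ 47.96 dB
∠H = 0.00° − 90.00° = -90.00°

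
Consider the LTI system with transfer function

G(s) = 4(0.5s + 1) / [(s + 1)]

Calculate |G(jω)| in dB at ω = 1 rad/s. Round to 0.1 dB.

At ω = 1 rad/s:
zero (1 + j1·0.5) = 1 + j0.5 → |·| ≈ 1.118, ∠ ≈ 26.57°
pole (1 + j1·1) = 1 + j1 → |·| ≈ 1.4142, ∠ ≈ 45.00°
|G| = 4 · 1.118 / (1.4142) ≈ 3.1622
Gain = 20 log₁₀(3.1622) ≈ 10.00 dB

10.0 dB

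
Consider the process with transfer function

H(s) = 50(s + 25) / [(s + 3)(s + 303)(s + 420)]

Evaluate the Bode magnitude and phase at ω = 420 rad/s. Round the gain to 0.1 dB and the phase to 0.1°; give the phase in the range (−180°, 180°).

-75.8 dB, -102.2°

At s = jω = j420:
zero (s+25): 25 + j420 → |·| = √(25²+420²) = √177025 ≈ 420.74, ∠ = arctan(420/25) ≈ 86.59°
pole (s+3): 3 + j420 → |·| = √(3²+420²) = √176409 ≈ 420.01, ∠ = arctan(420/3) ≈ 89.59°
pole (s+303): 303 + j420 → |·| = √(303²+420²) = √268209 ≈ 517.89, ∠ = arctan(420/303) ≈ 54.19°
pole (s+420): 420 + j420 → |·| = √(420²+420²) = √352800 ≈ 593.97, ∠ = arctan(420/420) ≈ 45.00°
|H| = 50 · 420.74 / 1.292e+08 ≈ 0.00016283
Gain = 20 log₁₀(0.00016283) ≈ -75.77 dB
∠H = 86.59° − 188.78° = -102.19°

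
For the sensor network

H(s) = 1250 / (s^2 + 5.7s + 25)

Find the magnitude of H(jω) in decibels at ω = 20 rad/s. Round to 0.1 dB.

10.1 dB

At s = jω = j20:
quadratic: (j20)² + 5.7·j20 + 25 = -375 + j114 → |·| ≈ 391.95, ∠ ≈ 163.09°
|H| = 1250 / 391.95 ≈ 3.1892
Gain = 20 log₁₀(3.1892) ≈ 10.07 dB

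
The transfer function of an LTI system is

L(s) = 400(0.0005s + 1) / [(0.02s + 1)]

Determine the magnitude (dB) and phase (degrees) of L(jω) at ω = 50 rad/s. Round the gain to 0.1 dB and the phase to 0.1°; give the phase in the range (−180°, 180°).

49.0 dB, -43.6°

At ω = 50 rad/s:
zero (1 + j50·0.0005) = 1 + j0.025 → |·| ≈ 1.0003, ∠ ≈ 1.43°
pole (1 + j50·0.02) = 1 + j1 → |·| ≈ 1.4142, ∠ ≈ 45.00°
|L| = 400 · 1.0003 / (1.4142) ≈ 282.93
Gain = 20 log₁₀(282.93) ≈ 49.03 dB
∠L = (1.43°) − (45.00°) = -43.57°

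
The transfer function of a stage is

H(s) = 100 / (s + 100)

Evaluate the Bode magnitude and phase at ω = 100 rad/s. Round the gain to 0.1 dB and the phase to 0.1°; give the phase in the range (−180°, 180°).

Substitute s = j100:
Numerator: 100 = 100 + j0
Denominator: (j100) + 100 = 100 + j100
|N| = √(100² + 0²) ≈ 100, ∠N ≈ 0.00°
|D| = √(100² + 100²) ≈ 141.42, ∠D ≈ 45.00°
|H| = 100 / 141.42 ≈ 0.70711
Gain = 20 log₁₀(0.70711) ≈ -3.01 dB
∠H = 0.00° − 45.00° = -45.00°

-3.0 dB, -45.0°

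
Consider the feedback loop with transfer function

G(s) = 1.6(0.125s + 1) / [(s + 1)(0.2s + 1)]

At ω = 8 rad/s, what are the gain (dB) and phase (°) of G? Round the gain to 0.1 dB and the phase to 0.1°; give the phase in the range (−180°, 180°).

-16.6 dB, -95.9°

At ω = 8 rad/s:
zero (1 + j8·0.125) = 1 + j1 → |·| ≈ 1.4142, ∠ ≈ 45.00°
pole (1 + j8·1) = 1 + j8 → |·| ≈ 8.0623, ∠ ≈ 82.87°
pole (1 + j8·0.2) = 1 + j1.6 → |·| ≈ 1.8868, ∠ ≈ 57.99°
|G| = 1.6 · 1.4142 / (8.0623 · 1.8868) ≈ 0.14875
Gain = 20 log₁₀(0.14875) ≈ -16.55 dB
∠G = (45.00°) − (82.87° + 57.99°) = -95.86°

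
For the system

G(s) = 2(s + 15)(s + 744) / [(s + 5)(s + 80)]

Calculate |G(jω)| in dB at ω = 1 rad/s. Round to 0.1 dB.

34.8 dB

At s = jω = j1:
zero (s+15): 15 + j1 → |·| = √(15²+1²) = √226 ≈ 15.033, ∠ = arctan(1/15) ≈ 3.81°
zero (s+744): 744 + j1 → |·| = √(744²+1²) = √553537 ≈ 744, ∠ = arctan(1/744) ≈ 0.08°
pole (s+5): 5 + j1 → |·| = √(5²+1²) = √26 ≈ 5.099, ∠ = arctan(1/5) ≈ 11.31°
pole (s+80): 80 + j1 → |·| = √(80²+1²) = √6401 ≈ 80.006, ∠ = arctan(1/80) ≈ 0.72°
|G| = 2 · 11185 / 407.95 ≈ 54.835
Gain = 20 log₁₀(54.835) ≈ 34.78 dB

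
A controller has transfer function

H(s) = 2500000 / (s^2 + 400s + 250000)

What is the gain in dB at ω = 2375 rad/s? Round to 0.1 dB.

-6.8 dB

At s = jω = j2375:
quadratic: (j2375)² + 400·j2375 + 250000 = -5390625 + j950000 → |·| ≈ 5.4737e+06, ∠ ≈ 170.01°
|H| = 2500000 / 5.4737e+06 ≈ 0.45673
Gain = 20 log₁₀(0.45673) ≈ -6.81 dB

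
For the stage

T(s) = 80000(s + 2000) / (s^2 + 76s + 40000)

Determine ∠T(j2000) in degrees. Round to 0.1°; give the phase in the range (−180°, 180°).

-132.8°

At s = jω = j2000:
zero (s+2000): 2000 + j2000 → |·| = √(2000²+2000²) = √8000000 ≈ 2828.4, ∠ = arctan(2000/2000) ≈ 45.00°
quadratic: (j2000)² + 76·j2000 + 40000 = -3960000 + j152000 → |·| ≈ 3.9629e+06, ∠ ≈ 177.80°
∠T = 45.00° − 177.80° = -132.80°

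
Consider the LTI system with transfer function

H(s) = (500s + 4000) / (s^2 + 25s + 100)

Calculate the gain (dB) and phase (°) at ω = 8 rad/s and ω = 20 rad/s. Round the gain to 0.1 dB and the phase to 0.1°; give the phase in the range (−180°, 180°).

Substitute s = j8:
Numerator: 500(j8) + 4000 = 4000 + j4000
Denominator: (j8)^2 + 25(j8) + 100 = 36 + j200
|N| = √(4000² + 4000²) ≈ 5656.9, ∠N ≈ 45.00°
|D| = √(36² + 200²) ≈ 203.21, ∠D ≈ 79.80°
|H| = 5656.9 / 203.21 ≈ 27.838
Gain = 20 log₁₀(27.838) ≈ 28.89 dB
∠H = 45.00° − 79.80° = -34.80°

Substitute s = j20:
Numerator: 500(j20) + 4000 = 4000 + j10000
Denominator: (j20)^2 + 25(j20) + 100 = -300 + j500
|N| = √(4000² + 10000²) ≈ 10770, ∠N ≈ 68.20°
|D| = √(300² + 500²) ≈ 583.1, ∠D ≈ 120.96°
|H| = 10770 / 583.1 ≈ 18.47
Gain = 20 log₁₀(18.47) ≈ 25.33 dB
∠H = 68.20° − 120.96° = -52.76°

ω = 8: 28.9 dB, -34.8°; ω = 20: 25.3 dB, -52.8°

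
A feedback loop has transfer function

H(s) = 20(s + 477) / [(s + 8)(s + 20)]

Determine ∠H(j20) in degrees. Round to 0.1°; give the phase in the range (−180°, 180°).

-110.8°

At s = jω = j20:
zero (s+477): 477 + j20 → |·| = √(477²+20²) = √227929 ≈ 477.42, ∠ = arctan(20/477) ≈ 2.40°
pole (s+8): 8 + j20 → |·| = √(8²+20²) = √464 ≈ 21.541, ∠ = arctan(20/8) ≈ 68.20°
pole (s+20): 20 + j20 → |·| = √(20²+20²) = √800 ≈ 28.284, ∠ = arctan(20/20) ≈ 45.00°
∠H = 2.40° − 113.20° = -110.80°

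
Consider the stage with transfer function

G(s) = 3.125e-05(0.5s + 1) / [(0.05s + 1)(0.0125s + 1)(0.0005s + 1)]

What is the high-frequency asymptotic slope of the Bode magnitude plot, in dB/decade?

-40 dB/decade

Each pole contributes −20 dB/decade at high frequency; each zero contributes +20 dB/decade.
Net: 1 zero(s) − 3 pole(s) → -40 dB/decade.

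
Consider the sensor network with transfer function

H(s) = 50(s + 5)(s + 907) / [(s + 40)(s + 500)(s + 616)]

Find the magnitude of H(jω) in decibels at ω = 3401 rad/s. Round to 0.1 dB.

-36.6 dB

At s = jω = j3401:
zero (s+5): 5 + j3401 → |·| = √(5²+3401²) = √11566826 ≈ 3401, ∠ = arctan(3401/5) ≈ 89.92°
zero (s+907): 907 + j3401 → |·| = √(907²+3401²) = √12389450 ≈ 3519.9, ∠ = arctan(3401/907) ≈ 75.07°
pole (s+40): 40 + j3401 → |·| = √(40²+3401²) = √11568401 ≈ 3401.2, ∠ = arctan(3401/40) ≈ 89.33°
pole (s+500): 500 + j3401 → |·| = √(500²+3401²) = √11816801 ≈ 3437.6, ∠ = arctan(3401/500) ≈ 81.64°
pole (s+616): 616 + j3401 → |·| = √(616²+3401²) = √11946257 ≈ 3456.3, ∠ = arctan(3401/616) ≈ 79.73°
|H| = 50 · 1.1971e+07 / 4.0411e+10 ≈ 0.014812
Gain = 20 log₁₀(0.014812) ≈ -36.59 dB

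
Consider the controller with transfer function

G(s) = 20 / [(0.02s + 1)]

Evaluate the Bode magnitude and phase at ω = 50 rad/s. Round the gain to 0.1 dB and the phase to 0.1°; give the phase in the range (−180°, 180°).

At ω = 50 rad/s:
pole (1 + j50·0.02) = 1 + j1 → |·| ≈ 1.4142, ∠ ≈ 45.00°
|G| = 20 · 1 / (1.4142) ≈ 14.142
Gain = 20 log₁₀(14.142) ≈ 23.01 dB
∠G = (0°) − (45.00°) = -45.00°

23.0 dB, -45.0°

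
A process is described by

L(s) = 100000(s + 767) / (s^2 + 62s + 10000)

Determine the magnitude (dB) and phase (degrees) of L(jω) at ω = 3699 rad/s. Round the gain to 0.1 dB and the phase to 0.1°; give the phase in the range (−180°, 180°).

28.8 dB, -100.8°

At s = jω = j3699:
zero (s+767): 767 + j3699 → |·| = √(767²+3699²) = √14270890 ≈ 3777.7, ∠ = arctan(3699/767) ≈ 78.29°
quadratic: (j3699)² + 62·j3699 + 10000 = -13672601 + j229338 → |·| ≈ 1.3675e+07, ∠ ≈ 179.04°
|L| = 100000 · 3777.7 / 1.3675e+07 ≈ 27.625
Gain = 20 log₁₀(27.625) ≈ 28.83 dB
∠L = 78.29° − 179.04° = -100.75°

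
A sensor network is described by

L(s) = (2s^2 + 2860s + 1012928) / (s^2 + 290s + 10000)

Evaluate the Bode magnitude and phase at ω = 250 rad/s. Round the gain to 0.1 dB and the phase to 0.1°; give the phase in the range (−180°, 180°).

Substitute s = j250:
Numerator: 2(j250)^2 + 2860(j250) + 1012928 = 887928 + j715000
Denominator: (j250)^2 + 290(j250) + 10000 = -52500 + j72500
|N| = √(887928² + 715000²) ≈ 1.14e+06, ∠N ≈ 38.84°
|D| = √(52500² + 72500²) ≈ 89513, ∠D ≈ 125.91°
|L| = 1.14e+06 / 89513 ≈ 12.736
Gain = 20 log₁₀(12.736) ≈ 22.10 dB
∠L = 38.84° − 125.91° = -87.07°

22.1 dB, -87.1°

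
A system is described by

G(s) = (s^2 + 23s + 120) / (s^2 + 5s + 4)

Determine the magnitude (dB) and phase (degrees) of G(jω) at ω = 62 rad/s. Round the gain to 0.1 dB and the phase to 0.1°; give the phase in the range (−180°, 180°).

Substitute s = j62:
Numerator: (j62)^2 + 23(j62) + 120 = -3724 + j1426
Denominator: (j62)^2 + 5(j62) + 4 = -3840 + j310
|N| = √(3724² + 1426²) ≈ 3987.7, ∠N ≈ 159.05°
|D| = √(3840² + 310²) ≈ 3852.5, ∠D ≈ 175.38°
|G| = 3987.7 / 3852.5 ≈ 1.0351
Gain = 20 log₁₀(1.0351) ≈ 0.30 dB
∠G = 159.05° − 175.38° = -16.33°

0.3 dB, -16.3°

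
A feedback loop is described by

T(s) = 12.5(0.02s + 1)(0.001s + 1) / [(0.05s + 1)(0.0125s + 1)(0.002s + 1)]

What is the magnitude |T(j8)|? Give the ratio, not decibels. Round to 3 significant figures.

At ω = 8 rad/s:
zero (1 + j8·0.02) = 1 + j0.16 → |·| ≈ 1.0127, ∠ ≈ 9.09°
zero (1 + j8·0.001) = 1 + j0.008 → |·| ≈ 1, ∠ ≈ 0.46°
pole (1 + j8·0.05) = 1 + j0.4 → |·| ≈ 1.077, ∠ ≈ 21.80°
pole (1 + j8·0.0125) = 1 + j0.1 → |·| ≈ 1.005, ∠ ≈ 5.71°
pole (1 + j8·0.002) = 1 + j0.016 → |·| ≈ 1.0001, ∠ ≈ 0.92°
|T| = 12.5 · 1.0127 · 1 / (1.077 · 1.005 · 1.0001) ≈ 11.694

11.7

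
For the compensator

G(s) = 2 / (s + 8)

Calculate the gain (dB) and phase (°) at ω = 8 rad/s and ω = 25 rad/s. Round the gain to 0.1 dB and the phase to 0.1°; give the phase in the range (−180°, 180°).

Substitute s = j8:
Numerator: 2 = 2 + j0
Denominator: (j8) + 8 = 8 + j8
|N| = √(2² + 0²) ≈ 2, ∠N ≈ 0.00°
|D| = √(8² + 8²) ≈ 11.314, ∠D ≈ 45.00°
|G| = 2 / 11.314 ≈ 0.17677
Gain = 20 log₁₀(0.17677) ≈ -15.05 dB
∠G = 0.00° − 45.00° = -45.00°

Substitute s = j25:
Numerator: 2 = 2 + j0
Denominator: (j25) + 8 = 8 + j25
|N| = √(2² + 0²) ≈ 2, ∠N ≈ 0.00°
|D| = √(8² + 25²) ≈ 26.249, ∠D ≈ 72.26°
|G| = 2 / 26.249 ≈ 0.076193
Gain = 20 log₁₀(0.076193) ≈ -22.36 dB
∠G = 0.00° − 72.26° = -72.26°

ω = 8: -15.1 dB, -45.0°; ω = 25: -22.4 dB, -72.3°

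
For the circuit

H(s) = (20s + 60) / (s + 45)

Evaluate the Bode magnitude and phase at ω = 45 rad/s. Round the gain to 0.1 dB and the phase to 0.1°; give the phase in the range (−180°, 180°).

23.0 dB, 41.2°

Substitute s = j45:
Numerator: 20(j45) + 60 = 60 + j900
Denominator: (j45) + 45 = 45 + j45
|N| = √(60² + 900²) ≈ 902, ∠N ≈ 86.19°
|D| = √(45² + 45²) ≈ 63.64, ∠D ≈ 45.00°
|H| = 902 / 63.64 ≈ 14.173
Gain = 20 log₁₀(14.173) ≈ 23.03 dB
∠H = 86.19° − 45.00° = 41.19°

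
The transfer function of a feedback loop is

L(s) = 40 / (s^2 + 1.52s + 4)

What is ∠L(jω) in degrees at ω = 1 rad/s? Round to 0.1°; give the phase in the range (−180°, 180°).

At s = jω = j1:
quadratic: (j1)² + 1.52·j1 + 4 = 3 + j1.52 → |·| ≈ 3.3631, ∠ ≈ 26.87°
∠L = 0.00° − 26.87° = -26.87°

-26.9°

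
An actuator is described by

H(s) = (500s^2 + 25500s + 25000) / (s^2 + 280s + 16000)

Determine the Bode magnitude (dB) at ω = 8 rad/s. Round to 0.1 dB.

Substitute s = j8:
Numerator: 500(j8)^2 + 25500(j8) + 25000 = -7000 + j204000
Denominator: (j8)^2 + 280(j8) + 16000 = 15936 + j2240
|N| = √(7000² + 204000²) ≈ 2.0412e+05, ∠N ≈ 91.97°
|D| = √(15936² + 2240²) ≈ 16093, ∠D ≈ 8.00°
|H| = 2.0412e+05 / 16093 ≈ 12.684
Gain = 20 log₁₀(12.684) ≈ 22.07 dB

22.1 dB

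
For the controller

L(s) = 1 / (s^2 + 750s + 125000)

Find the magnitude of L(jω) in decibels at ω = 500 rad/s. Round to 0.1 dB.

Substitute s = j500:
Numerator: 1 = 1 + j0
Denominator: (j500)^2 + 750(j500) + 125000 = -125000 + j375000
|N| = √(1² + 0²) ≈ 1, ∠N ≈ 0.00°
|D| = √(125000² + 375000²) ≈ 3.9528e+05, ∠D ≈ 108.43°
|L| = 1 / 3.9528e+05 ≈ 2.5299e-06
Gain = 20 log₁₀(2.5299e-06) ≈ -111.94 dB

-111.9 dB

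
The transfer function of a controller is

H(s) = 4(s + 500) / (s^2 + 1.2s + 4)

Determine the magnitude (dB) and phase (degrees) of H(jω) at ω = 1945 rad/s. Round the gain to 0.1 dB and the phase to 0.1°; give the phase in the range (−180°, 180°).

-53.5 dB, -104.4°

At s = jω = j1945:
zero (s+500): 500 + j1945 → |·| = √(500²+1945²) = √4033025 ≈ 2008.2, ∠ = arctan(1945/500) ≈ 75.58°
quadratic: (j1945)² + 1.2·j1945 + 4 = -3783021 + j2334 → |·| ≈ 3.783e+06, ∠ ≈ 179.96°
|H| = 4 · 2008.2 / 3.783e+06 ≈ 0.0021234
Gain = 20 log₁₀(0.0021234) ≈ -53.46 dB
∠H = 75.58° − 179.96° = -104.38°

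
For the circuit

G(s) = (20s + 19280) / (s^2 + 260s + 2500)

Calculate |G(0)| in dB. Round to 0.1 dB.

G(0) = 19280 / 2500 = 7.712
20 log₁₀(7.712) ≈ 17.74 dB

17.7 dB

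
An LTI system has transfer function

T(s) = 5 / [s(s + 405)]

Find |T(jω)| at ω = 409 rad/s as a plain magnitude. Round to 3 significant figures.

At s = jω = j409:
pole (s+405): 405 + j409 → |·| = √(405²+409²) = √331306 ≈ 575.59, ∠ = arctan(409/405) ≈ 45.28°
pole at origin: |s| = 409, ∠ = 90.00° (in denominator)
|T| = 5 / 2.3542e+05 ≈ 2.1239e-05

2.12e-05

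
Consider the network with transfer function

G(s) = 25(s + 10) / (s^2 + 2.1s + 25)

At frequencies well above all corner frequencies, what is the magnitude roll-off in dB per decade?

-20 dB/decade

Each pole contributes −20 dB/decade at high frequency; each zero contributes +20 dB/decade.
Net: 1 zero(s) − 2 pole(s) → -20 dB/decade.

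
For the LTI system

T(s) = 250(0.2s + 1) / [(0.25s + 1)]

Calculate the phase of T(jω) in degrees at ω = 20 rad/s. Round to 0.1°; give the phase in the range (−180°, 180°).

-2.7°

At ω = 20 rad/s:
zero (1 + j20·0.2) = 1 + j4 → |·| ≈ 4.1231, ∠ ≈ 75.96°
pole (1 + j20·0.25) = 1 + j5 → |·| ≈ 5.099, ∠ ≈ 78.69°
∠T = (75.96°) − (78.69°) = -2.73°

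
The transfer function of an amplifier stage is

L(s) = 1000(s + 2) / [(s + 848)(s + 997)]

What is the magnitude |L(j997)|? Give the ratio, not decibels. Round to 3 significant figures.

At s = jω = j997:
zero (s+2): 2 + j997 → |·| = √(2²+997²) = √994013 ≈ 997, ∠ = arctan(997/2) ≈ 89.89°
pole (s+848): 848 + j997 → |·| = √(848²+997²) = √1713113 ≈ 1308.9, ∠ = arctan(997/848) ≈ 49.62°
pole (s+997): 997 + j997 → |·| = √(997²+997²) = √1988018 ≈ 1410, ∠ = arctan(997/997) ≈ 45.00°
|L| = 1000 · 997 / 1.8455e+06 ≈ 0.54023

0.540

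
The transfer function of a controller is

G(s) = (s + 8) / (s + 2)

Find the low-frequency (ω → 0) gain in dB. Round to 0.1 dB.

G(0) = 8 / 2 = 4
20 log₁₀(4) ≈ 12.04 dB

12.0 dB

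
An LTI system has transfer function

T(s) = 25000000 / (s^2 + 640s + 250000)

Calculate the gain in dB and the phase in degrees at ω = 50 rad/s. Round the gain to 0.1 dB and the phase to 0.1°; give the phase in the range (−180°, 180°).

40.0 dB, -7.4°

At s = jω = j50:
quadratic: (j50)² + 640·j50 + 250000 = 247500 + j32000 → |·| ≈ 2.4956e+05, ∠ ≈ 7.37°
|T| = 25000000 / 2.4956e+05 ≈ 100.18
Gain = 20 log₁₀(100.18) ≈ 40.02 dB
∠T = 0.00° − 7.37° = -7.37°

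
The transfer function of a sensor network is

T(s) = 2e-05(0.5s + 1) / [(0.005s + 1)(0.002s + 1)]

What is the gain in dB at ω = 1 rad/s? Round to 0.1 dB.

-93.0 dB

At ω = 1 rad/s:
zero (1 + j1·0.5) = 1 + j0.5 → |·| ≈ 1.118, ∠ ≈ 26.57°
pole (1 + j1·0.005) = 1 + j0.005 → |·| ≈ 1, ∠ ≈ 0.29°
pole (1 + j1·0.002) = 1 + j0.002 → |·| ≈ 1, ∠ ≈ 0.11°
|T| = 2e-05 · 1.118 / (1 · 1) ≈ 2.236e-05
Gain = 20 log₁₀(2.236e-05) ≈ -93.01 dB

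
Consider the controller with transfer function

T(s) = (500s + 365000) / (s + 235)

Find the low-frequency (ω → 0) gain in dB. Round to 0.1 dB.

T(0) = 365000 / 235 ≈ 1553.2
20 log₁₀(1553.2) ≈ 63.82 dB

63.8 dB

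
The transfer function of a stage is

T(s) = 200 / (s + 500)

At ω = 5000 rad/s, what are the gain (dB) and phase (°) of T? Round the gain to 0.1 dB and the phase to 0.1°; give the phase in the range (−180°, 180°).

-28.0 dB, -84.3°

Substitute s = j5000:
Numerator: 200 = 200 + j0
Denominator: (j5000) + 500 = 500 + j5000
|N| = √(200² + 0²) ≈ 200, ∠N ≈ 0.00°
|D| = √(500² + 5000²) ≈ 5024.9, ∠D ≈ 84.29°
|T| = 200 / 5024.9 ≈ 0.039802
Gain = 20 log₁₀(0.039802) ≈ -28.00 dB
∠T = 0.00° − 84.29° = -84.29°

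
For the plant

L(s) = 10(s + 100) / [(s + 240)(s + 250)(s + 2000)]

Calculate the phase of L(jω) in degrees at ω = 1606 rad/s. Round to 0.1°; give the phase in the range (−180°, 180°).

At s = jω = j1606:
zero (s+100): 100 + j1606 → |·| = √(100²+1606²) = √2589236 ≈ 1609.1, ∠ = arctan(1606/100) ≈ 86.44°
pole (s+240): 240 + j1606 → |·| = √(240²+1606²) = √2636836 ≈ 1623.8, ∠ = arctan(1606/240) ≈ 81.50°
pole (s+250): 250 + j1606 → |·| = √(250²+1606²) = √2641736 ≈ 1625.3, ∠ = arctan(1606/250) ≈ 81.15°
pole (s+2000): 2000 + j1606 → |·| = √(2000²+1606²) = √6579236 ≈ 2565, ∠ = arctan(1606/2000) ≈ 38.76°
∠L = 86.44° − 201.41° = -114.97°

-115.0°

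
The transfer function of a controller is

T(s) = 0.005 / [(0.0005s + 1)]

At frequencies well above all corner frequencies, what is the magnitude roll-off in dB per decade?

-20 dB/decade

Each pole contributes −20 dB/decade at high frequency; each zero contributes +20 dB/decade.
Net: 0 zero(s) − 1 pole(s) → -20 dB/decade.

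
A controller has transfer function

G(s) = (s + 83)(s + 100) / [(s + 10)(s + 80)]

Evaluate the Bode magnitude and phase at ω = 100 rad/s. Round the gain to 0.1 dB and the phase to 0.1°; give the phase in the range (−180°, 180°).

At s = jω = j100:
zero (s+83): 83 + j100 → |·| = √(83²+100²) = √16889 ≈ 129.96, ∠ = arctan(100/83) ≈ 50.31°
zero (s+100): 100 + j100 → |·| = √(100²+100²) = √20000 ≈ 141.42, ∠ = arctan(100/100) ≈ 45.00°
pole (s+10): 10 + j100 → |·| = √(10²+100²) = √10100 ≈ 100.5, ∠ = arctan(100/10) ≈ 84.29°
pole (s+80): 80 + j100 → |·| = √(80²+100²) = √16400 ≈ 128.06, ∠ = arctan(100/80) ≈ 51.34°
|G| = 1 · 18379 / 12870 ≈ 1.428
Gain = 20 log₁₀(1.428) ≈ 3.09 dB
∠G = 95.31° − 135.63° = -40.32°

3.1 dB, -40.3°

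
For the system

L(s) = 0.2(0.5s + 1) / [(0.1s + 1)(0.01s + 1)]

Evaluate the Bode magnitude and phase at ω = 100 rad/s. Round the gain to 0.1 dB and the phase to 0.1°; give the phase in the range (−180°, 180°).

-3.1 dB, -40.4°

At ω = 100 rad/s:
zero (1 + j100·0.5) = 1 + j50 → |·| ≈ 50.01, ∠ ≈ 88.85°
pole (1 + j100·0.1) = 1 + j10 → |·| ≈ 10.05, ∠ ≈ 84.29°
pole (1 + j100·0.01) = 1 + j1 → |·| ≈ 1.4142, ∠ ≈ 45.00°
|L| = 0.2 · 50.01 / (10.05 · 1.4142) ≈ 0.70374
Gain = 20 log₁₀(0.70374) ≈ -3.05 dB
∠L = (88.85°) − (84.29° + 45.00°) = -40.44°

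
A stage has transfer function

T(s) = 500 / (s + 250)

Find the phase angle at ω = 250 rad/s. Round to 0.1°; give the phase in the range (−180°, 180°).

At s = jω = j250:
pole (s+250): 250 + j250 → |·| = √(250²+250²) = √125000 ≈ 353.55, ∠ = arctan(250/250) ≈ 45.00°
∠T = 0.00° − 45.00° = -45.00°

-45.0°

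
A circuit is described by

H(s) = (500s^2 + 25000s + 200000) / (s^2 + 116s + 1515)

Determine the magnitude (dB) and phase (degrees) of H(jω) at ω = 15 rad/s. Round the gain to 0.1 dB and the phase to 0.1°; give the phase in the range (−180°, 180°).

Substitute s = j15:
Numerator: 500(j15)^2 + 25000(j15) + 200000 = 87500 + j375000
Denominator: (j15)^2 + 116(j15) + 1515 = 1290 + j1740
|N| = √(87500² + 375000²) ≈ 3.8507e+05, ∠N ≈ 76.87°
|D| = √(1290² + 1740²) ≈ 2166, ∠D ≈ 53.45°
|H| = 3.8507e+05 / 2166 ≈ 177.78
Gain = 20 log₁₀(177.78) ≈ 45.00 dB
∠H = 76.87° − 53.45° = 23.42°

45.0 dB, 23.4°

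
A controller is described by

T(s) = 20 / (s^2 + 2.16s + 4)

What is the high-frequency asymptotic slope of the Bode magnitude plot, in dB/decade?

Each pole contributes −20 dB/decade at high frequency; each zero contributes +20 dB/decade.
Net: 0 zero(s) − 2 pole(s) → -40 dB/decade.

-40 dB/decade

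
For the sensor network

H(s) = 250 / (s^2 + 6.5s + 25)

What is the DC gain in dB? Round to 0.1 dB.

H(0) = 250 / 25 = 10
20 log₁₀(10) ≈ 20.00 dB

20.0 dB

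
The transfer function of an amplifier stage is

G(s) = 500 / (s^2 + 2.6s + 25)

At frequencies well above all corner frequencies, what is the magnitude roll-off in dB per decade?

Each pole contributes −20 dB/decade at high frequency; each zero contributes +20 dB/decade.
Net: 0 zero(s) − 2 pole(s) → -40 dB/decade.

-40 dB/decade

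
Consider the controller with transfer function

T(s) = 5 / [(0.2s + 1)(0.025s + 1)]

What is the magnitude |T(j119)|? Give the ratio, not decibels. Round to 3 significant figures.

0.0669

At ω = 119 rad/s:
pole (1 + j119·0.2) = 1 + j23.8 → |·| ≈ 23.821, ∠ ≈ 87.59°
pole (1 + j119·0.025) = 1 + j2.975 → |·| ≈ 3.1386, ∠ ≈ 71.42°
|T| = 5 · 1 / (23.821 · 3.1386) ≈ 0.066877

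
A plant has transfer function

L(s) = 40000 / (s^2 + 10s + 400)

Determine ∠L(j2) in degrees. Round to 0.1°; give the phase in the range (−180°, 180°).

At s = jω = j2:
quadratic: (j2)² + 10·j2 + 400 = 396 + j20 → |·| ≈ 396.5, ∠ ≈ 2.89°
∠L = 0.00° − 2.89° = -2.89°

-2.9°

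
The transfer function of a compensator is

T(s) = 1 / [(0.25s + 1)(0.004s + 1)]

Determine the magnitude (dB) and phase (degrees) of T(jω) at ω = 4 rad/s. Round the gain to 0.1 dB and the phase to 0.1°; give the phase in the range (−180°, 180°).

-3.0 dB, -45.9°

At ω = 4 rad/s:
pole (1 + j4·0.25) = 1 + j1 → |·| ≈ 1.4142, ∠ ≈ 45.00°
pole (1 + j4·0.004) = 1 + j0.016 → |·| ≈ 1.0001, ∠ ≈ 0.92°
|T| = 1 · 1 / (1.4142 · 1.0001) ≈ 0.70704
Gain = 20 log₁₀(0.70704) ≈ -3.01 dB
∠T = (0°) − (45.00° + 0.92°) = -45.92°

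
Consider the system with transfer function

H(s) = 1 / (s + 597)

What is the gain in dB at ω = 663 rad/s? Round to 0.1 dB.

At s = jω = j663:
pole (s+597): 597 + j663 → |·| = √(597²+663²) = √795978 ≈ 892.18, ∠ = arctan(663/597) ≈ 48.00°
|H| = 1 / 892.18 ≈ 0.0011209
Gain = 20 log₁₀(0.0011209) ≈ -59.01 dB

-59.0 dB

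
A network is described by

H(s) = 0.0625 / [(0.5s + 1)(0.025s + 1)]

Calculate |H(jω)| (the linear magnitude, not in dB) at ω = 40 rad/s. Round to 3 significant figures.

At ω = 40 rad/s:
pole (1 + j40·0.5) = 1 + j20 → |·| ≈ 20.025, ∠ ≈ 87.14°
pole (1 + j40·0.025) = 1 + j1 → |·| ≈ 1.4142, ∠ ≈ 45.00°
|H| = 0.0625 · 1 / (20.025 · 1.4142) ≈ 0.002207

0.00221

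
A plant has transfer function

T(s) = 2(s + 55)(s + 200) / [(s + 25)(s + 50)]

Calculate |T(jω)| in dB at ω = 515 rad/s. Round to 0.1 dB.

6.6 dB

At s = jω = j515:
zero (s+55): 55 + j515 → |·| = √(55²+515²) = √268250 ≈ 517.93, ∠ = arctan(515/55) ≈ 83.90°
zero (s+200): 200 + j515 → |·| = √(200²+515²) = √305225 ≈ 552.47, ∠ = arctan(515/200) ≈ 68.78°
pole (s+25): 25 + j515 → |·| = √(25²+515²) = √265850 ≈ 515.61, ∠ = arctan(515/25) ≈ 87.22°
pole (s+50): 50 + j515 → |·| = √(50²+515²) = √267725 ≈ 517.42, ∠ = arctan(515/50) ≈ 84.45°
|T| = 2 · 2.8614e+05 / 2.6679e+05 ≈ 2.1451
Gain = 20 log₁₀(2.1451) ≈ 6.63 dB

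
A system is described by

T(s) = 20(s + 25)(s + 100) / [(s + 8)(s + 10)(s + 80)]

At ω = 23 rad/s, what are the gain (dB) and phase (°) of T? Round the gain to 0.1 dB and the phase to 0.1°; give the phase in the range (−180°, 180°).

2.7 dB, -97.8°

At s = jω = j23:
zero (s+25): 25 + j23 → |·| = √(25²+23²) = √1154 ≈ 33.971, ∠ = arctan(23/25) ≈ 42.61°
zero (s+100): 100 + j23 → |·| = √(100²+23²) = √10529 ≈ 102.61, ∠ = arctan(23/100) ≈ 12.95°
pole (s+8): 8 + j23 → |·| = √(8²+23²) = √593 ≈ 24.352, ∠ = arctan(23/8) ≈ 70.82°
pole (s+10): 10 + j23 → |·| = √(10²+23²) = √629 ≈ 25.08, ∠ = arctan(23/10) ≈ 66.50°
pole (s+80): 80 + j23 → |·| = √(80²+23²) = √6929 ≈ 83.241, ∠ = arctan(23/80) ≈ 16.04°
|T| = 20 · 3485.8 / 50839 ≈ 1.3713
Gain = 20 log₁₀(1.3713) ≈ 2.74 dB
∠T = 55.56° − 153.36° = -97.80°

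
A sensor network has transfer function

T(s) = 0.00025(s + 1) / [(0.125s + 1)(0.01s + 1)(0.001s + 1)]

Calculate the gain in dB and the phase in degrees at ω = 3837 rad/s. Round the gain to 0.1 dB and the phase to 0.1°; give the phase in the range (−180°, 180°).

At ω = 3837 rad/s:
zero (1 + j3837·1) = 1 + j3837 → |·| ≈ 3837, ∠ ≈ 89.99°
pole (1 + j3837·0.125) = 1 + j479.625 → |·| ≈ 479.63, ∠ ≈ 89.88°
pole (1 + j3837·0.01) = 1 + j38.37 → |·| ≈ 38.383, ∠ ≈ 88.51°
pole (1 + j3837·0.001) = 1 + j3.837 → |·| ≈ 3.9652, ∠ ≈ 75.39°
|T| = 0.00025 · 3837 / (479.63 · 38.383 · 3.9652) ≈ 1.3141e-05
Gain = 20 log₁₀(1.3141e-05) ≈ -97.63 dB
∠T = (89.99°) − (89.88° + 88.51° + 75.39°) = -163.79°

-97.6 dB, -163.8°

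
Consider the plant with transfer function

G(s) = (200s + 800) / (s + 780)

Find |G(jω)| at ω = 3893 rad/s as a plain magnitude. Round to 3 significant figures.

196

Substitute s = j3893:
Numerator: 200(j3893) + 800 = 800 + j778600
Denominator: (j3893) + 780 = 780 + j3893
|N| = √(800² + 778600²) ≈ 7.786e+05, ∠N ≈ 89.94°
|D| = √(780² + 3893²) ≈ 3970.4, ∠D ≈ 78.67°
|G| = 7.786e+05 / 3970.4 ≈ 196.1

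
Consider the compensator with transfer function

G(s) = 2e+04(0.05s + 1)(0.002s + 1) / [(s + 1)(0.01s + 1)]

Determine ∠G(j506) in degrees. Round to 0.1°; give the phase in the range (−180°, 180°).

At ω = 506 rad/s:
zero (1 + j506·0.05) = 1 + j25.3 → |·| ≈ 25.32, ∠ ≈ 87.74°
zero (1 + j506·0.002) = 1 + j1.012 → |·| ≈ 1.4227, ∠ ≈ 45.34°
pole (1 + j506·1) = 1 + j506 → |·| ≈ 506, ∠ ≈ 89.89°
pole (1 + j506·0.01) = 1 + j5.06 → |·| ≈ 5.1579, ∠ ≈ 78.82°
∠G = (87.74° + 45.34°) − (89.89° + 78.82°) = -35.63°

-35.6°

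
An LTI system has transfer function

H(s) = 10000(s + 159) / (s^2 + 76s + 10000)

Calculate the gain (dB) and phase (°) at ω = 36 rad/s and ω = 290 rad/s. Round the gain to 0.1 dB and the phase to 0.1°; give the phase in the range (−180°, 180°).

ω = 36: 45.0 dB, -4.7°; ω = 290: 32.6 dB, -102.2°

At s = jω = j36:
zero (s+159): 159 + j36 → |·| = √(159²+36²) = √26577 ≈ 163.02, ∠ = arctan(36/159) ≈ 12.76°
quadratic: (j36)² + 76·j36 + 10000 = 8704 + j2736 → |·| ≈ 9123.9, ∠ ≈ 17.45°
|H| = 10000 · 163.02 / 9123.9 ≈ 178.67
Gain = 20 log₁₀(178.67) ≈ 45.04 dB
∠H = 12.76° − 17.45° = -4.69°

At s = jω = j290:
zero (s+159): 159 + j290 → |·| = √(159²+290²) = √109381 ≈ 330.73, ∠ = arctan(290/159) ≈ 61.27°
quadratic: (j290)² + 76·j290 + 10000 = -74100 + j22040 → |·| ≈ 77308, ∠ ≈ 163.44°
|H| = 10000 · 330.73 / 77308 ≈ 42.781
Gain = 20 log₁₀(42.781) ≈ 32.63 dB
∠H = 61.27° − 163.44° = -102.17°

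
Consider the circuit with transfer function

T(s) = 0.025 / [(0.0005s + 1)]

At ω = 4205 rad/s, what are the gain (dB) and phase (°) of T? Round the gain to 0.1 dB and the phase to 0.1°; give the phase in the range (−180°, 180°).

At ω = 4205 rad/s:
pole (1 + j4205·0.0005) = 1 + j2.1025 → |·| ≈ 2.3282, ∠ ≈ 64.56°
|T| = 0.025 · 1 / (2.3282) ≈ 0.010738
Gain = 20 log₁₀(0.010738) ≈ -39.38 dB
∠T = (0°) − (64.56°) = -64.56°

-39.4 dB, -64.6°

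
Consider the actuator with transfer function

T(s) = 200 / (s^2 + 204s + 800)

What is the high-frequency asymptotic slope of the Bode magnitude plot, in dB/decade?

-40 dB/decade

Each pole contributes −20 dB/decade at high frequency; each zero contributes +20 dB/decade.
Net: 0 zero(s) − 2 pole(s) → -40 dB/decade.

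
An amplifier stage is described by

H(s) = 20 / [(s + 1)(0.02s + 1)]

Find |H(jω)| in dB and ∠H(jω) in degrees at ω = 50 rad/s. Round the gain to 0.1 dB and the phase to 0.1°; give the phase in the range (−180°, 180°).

At ω = 50 rad/s:
pole (1 + j50·1) = 1 + j50 → |·| ≈ 50.01, ∠ ≈ 88.85°
pole (1 + j50·0.02) = 1 + j1 → |·| ≈ 1.4142, ∠ ≈ 45.00°
|H| = 20 · 1 / (50.01 · 1.4142) ≈ 0.28279
Gain = 20 log₁₀(0.28279) ≈ -10.97 dB
∠H = (0°) − (88.85° + 45.00°) = -133.85°

-11.0 dB, -133.9°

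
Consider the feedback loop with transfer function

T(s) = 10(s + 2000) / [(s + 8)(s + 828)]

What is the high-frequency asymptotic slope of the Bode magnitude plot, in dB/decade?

Each pole contributes −20 dB/decade at high frequency; each zero contributes +20 dB/decade.
Net: 1 zero(s) − 2 pole(s) → -20 dB/decade.

-20 dB/decade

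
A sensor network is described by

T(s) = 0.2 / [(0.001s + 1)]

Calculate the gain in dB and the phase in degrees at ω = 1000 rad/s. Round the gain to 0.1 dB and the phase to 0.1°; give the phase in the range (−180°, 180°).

At ω = 1000 rad/s:
pole (1 + j1000·0.001) = 1 + j1 → |·| ≈ 1.4142, ∠ ≈ 45.00°
|T| = 0.2 · 1 / (1.4142) ≈ 0.14142
Gain = 20 log₁₀(0.14142) ≈ -16.99 dB
∠T = (0°) − (45.00°) = -45.00°

-17.0 dB, -45.0°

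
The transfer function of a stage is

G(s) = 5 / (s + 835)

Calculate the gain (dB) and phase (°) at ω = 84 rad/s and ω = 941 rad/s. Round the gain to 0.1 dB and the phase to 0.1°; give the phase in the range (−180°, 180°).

ω = 84: -44.5 dB, -5.7°; ω = 941: -48.0 dB, -48.4°

Substitute s = j84:
Numerator: 5 = 5 + j0
Denominator: (j84) + 835 = 835 + j84
|N| = √(5² + 0²) ≈ 5, ∠N ≈ 0.00°
|D| = √(835² + 84²) ≈ 839.21, ∠D ≈ 5.74°
|G| = 5 / 839.21 ≈ 0.005958
Gain = 20 log₁₀(0.005958) ≈ -44.50 dB
∠G = 0.00° − 5.74° = -5.74°

Substitute s = j941:
Numerator: 5 = 5 + j0
Denominator: (j941) + 835 = 835 + j941
|N| = √(5² + 0²) ≈ 5, ∠N ≈ 0.00°
|D| = √(835² + 941²) ≈ 1258.1, ∠D ≈ 48.42°
|G| = 5 / 1258.1 ≈ 0.0039742
Gain = 20 log₁₀(0.0039742) ≈ -48.02 dB
∠G = 0.00° − 48.42° = -48.42°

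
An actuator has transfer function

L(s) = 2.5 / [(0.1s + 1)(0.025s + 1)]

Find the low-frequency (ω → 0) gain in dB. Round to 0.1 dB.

8.0 dB

L(0) = 2.5 · 1 / 1 = 2.5
20 log₁₀(2.5) ≈ 7.96 dB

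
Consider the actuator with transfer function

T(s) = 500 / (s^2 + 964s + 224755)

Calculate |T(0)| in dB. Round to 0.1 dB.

-53.1 dB

T(0) = 500 / 224755 ≈ 0.0022246
20 log₁₀(0.0022246) ≈ -53.05 dB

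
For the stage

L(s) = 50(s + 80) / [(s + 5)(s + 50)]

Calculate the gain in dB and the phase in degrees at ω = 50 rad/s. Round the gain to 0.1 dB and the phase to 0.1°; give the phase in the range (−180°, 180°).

2.5 dB, -97.3°

At s = jω = j50:
zero (s+80): 80 + j50 → |·| = √(80²+50²) = √8900 ≈ 94.34, ∠ = arctan(50/80) ≈ 32.01°
pole (s+5): 5 + j50 → |·| = √(5²+50²) = √2525 ≈ 50.249, ∠ = arctan(50/5) ≈ 84.29°
pole (s+50): 50 + j50 → |·| = √(50²+50²) = √5000 ≈ 70.711, ∠ = arctan(50/50) ≈ 45.00°
|L| = 50 · 94.34 / 3553.2 ≈ 1.3275
Gain = 20 log₁₀(1.3275) ≈ 2.46 dB
∠L = 32.01° − 129.29° = -97.28°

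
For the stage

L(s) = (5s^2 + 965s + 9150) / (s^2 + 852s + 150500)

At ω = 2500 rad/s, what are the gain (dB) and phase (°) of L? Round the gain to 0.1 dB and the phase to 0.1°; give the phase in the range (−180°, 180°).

Substitute s = j2500:
Numerator: 5(j2500)^2 + 965(j2500) + 9150 = -31240850 + j2412500
Denominator: (j2500)^2 + 852(j2500) + 150500 = -6099500 + j2130000
|N| = √(31240850² + 2412500²) ≈ 3.1334e+07, ∠N ≈ 175.58°
|D| = √(6099500² + 2130000²) ≈ 6.4607e+06, ∠D ≈ 160.75°
|L| = 3.1334e+07 / 6.4607e+06 ≈ 4.8499
Gain = 20 log₁₀(4.8499) ≈ 13.71 dB
∠L = 175.58° − 160.75° = 14.83°

13.7 dB, 14.8°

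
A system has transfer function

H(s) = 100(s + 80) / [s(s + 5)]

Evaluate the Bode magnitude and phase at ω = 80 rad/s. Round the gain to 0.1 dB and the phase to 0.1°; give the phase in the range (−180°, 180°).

4.9 dB, -131.4°

At s = jω = j80:
zero (s+80): 80 + j80 → |·| = √(80²+80²) = √12800 ≈ 113.14, ∠ = arctan(80/80) ≈ 45.00°
pole (s+5): 5 + j80 → |·| = √(5²+80²) = √6425 ≈ 80.156, ∠ = arctan(80/5) ≈ 86.42°
pole at origin: |s| = 80, ∠ = 90.00° (in denominator)
|H| = 100 · 113.14 / 6412.5 ≈ 1.7644
Gain = 20 log₁₀(1.7644) ≈ 4.93 dB
∠H = 45.00° − 176.42° = -131.42°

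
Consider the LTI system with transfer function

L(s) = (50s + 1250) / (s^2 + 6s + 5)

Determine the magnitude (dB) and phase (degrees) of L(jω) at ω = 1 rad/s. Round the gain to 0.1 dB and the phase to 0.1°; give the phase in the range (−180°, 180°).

44.8 dB, -54.0°

Substitute s = j1:
Numerator: 50(j1) + 1250 = 1250 + j50
Denominator: (j1)^2 + 6(j1) + 5 = 4 + j6
|N| = √(1250² + 50²) ≈ 1251, ∠N ≈ 2.29°
|D| = √(4² + 6²) ≈ 7.2111, ∠D ≈ 56.31°
|L| = 1251 / 7.2111 ≈ 173.48
Gain = 20 log₁₀(173.48) ≈ 44.78 dB
∠L = 2.29° − 56.31° = -54.02°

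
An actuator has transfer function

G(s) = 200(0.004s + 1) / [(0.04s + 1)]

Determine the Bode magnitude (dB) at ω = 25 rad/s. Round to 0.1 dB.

43.1 dB

At ω = 25 rad/s:
zero (1 + j25·0.004) = 1 + j0.1 → |·| ≈ 1.005, ∠ ≈ 5.71°
pole (1 + j25·0.04) = 1 + j1 → |·| ≈ 1.4142, ∠ ≈ 45.00°
|G| = 200 · 1.005 / (1.4142) ≈ 142.13
Gain = 20 log₁₀(142.13) ≈ 43.05 dB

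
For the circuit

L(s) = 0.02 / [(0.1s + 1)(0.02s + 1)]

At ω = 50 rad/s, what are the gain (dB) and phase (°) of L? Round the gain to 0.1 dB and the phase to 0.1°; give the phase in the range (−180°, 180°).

At ω = 50 rad/s:
pole (1 + j50·0.1) = 1 + j5 → |·| ≈ 5.099, ∠ ≈ 78.69°
pole (1 + j50·0.02) = 1 + j1 → |·| ≈ 1.4142, ∠ ≈ 45.00°
|L| = 0.02 · 1 / (5.099 · 1.4142) ≈ 0.0027735
Gain = 20 log₁₀(0.0027735) ≈ -51.14 dB
∠L = (0°) − (78.69° + 45.00°) = -123.69°

-51.1 dB, -123.7°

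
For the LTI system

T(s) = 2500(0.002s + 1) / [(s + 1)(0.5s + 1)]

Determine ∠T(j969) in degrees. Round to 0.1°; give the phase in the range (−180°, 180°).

-117.1°

At ω = 969 rad/s:
zero (1 + j969·0.002) = 1 + j1.938 → |·| ≈ 2.1808, ∠ ≈ 62.71°
pole (1 + j969·1) = 1 + j969 → |·| ≈ 969, ∠ ≈ 89.94°
pole (1 + j969·0.5) = 1 + j484.5 → |·| ≈ 484.5, ∠ ≈ 89.88°
∠T = (62.71°) − (89.94° + 89.88°) = -117.11°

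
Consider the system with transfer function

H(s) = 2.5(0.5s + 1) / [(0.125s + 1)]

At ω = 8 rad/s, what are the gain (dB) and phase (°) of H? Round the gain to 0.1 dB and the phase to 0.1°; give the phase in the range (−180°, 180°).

17.3 dB, 31.0°

At ω = 8 rad/s:
zero (1 + j8·0.5) = 1 + j4 → |·| ≈ 4.1231, ∠ ≈ 75.96°
pole (1 + j8·0.125) = 1 + j1 → |·| ≈ 1.4142, ∠ ≈ 45.00°
|H| = 2.5 · 4.1231 / (1.4142) ≈ 7.2887
Gain = 20 log₁₀(7.2887) ≈ 17.25 dB
∠H = (75.96°) − (45.00°) = 30.96°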